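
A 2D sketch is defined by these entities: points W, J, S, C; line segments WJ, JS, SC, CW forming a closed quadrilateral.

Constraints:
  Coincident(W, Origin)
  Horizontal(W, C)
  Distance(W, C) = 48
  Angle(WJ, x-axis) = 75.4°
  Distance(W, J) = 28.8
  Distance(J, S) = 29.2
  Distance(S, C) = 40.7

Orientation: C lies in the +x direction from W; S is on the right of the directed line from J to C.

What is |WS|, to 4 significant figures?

7.442

Checks: |JS| = 29.20 ✓; |SC| = 40.70 ✓.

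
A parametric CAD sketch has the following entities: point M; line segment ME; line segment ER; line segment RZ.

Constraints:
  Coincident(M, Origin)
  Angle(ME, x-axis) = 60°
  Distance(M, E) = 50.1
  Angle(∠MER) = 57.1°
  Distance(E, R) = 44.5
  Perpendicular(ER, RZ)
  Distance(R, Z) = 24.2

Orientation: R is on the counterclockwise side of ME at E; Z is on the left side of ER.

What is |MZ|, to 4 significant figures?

24.86

∠MER = 57.1°, so ER runs at 60.0° + (180° − 57.1°) = 182.9° from the x-axis; with |ER| = 44.5, R = E + 44.5·(cos 182.9°, sin 182.9°) = (-19.39, 41.14). ER is perpendicular to RZ; with |RZ| = 24.2 on the left of ER, Z = R + 24.2·(0.05059, -0.9987) = (-18.17, 16.97). Then |MZ| = |Z − M| = 24.86.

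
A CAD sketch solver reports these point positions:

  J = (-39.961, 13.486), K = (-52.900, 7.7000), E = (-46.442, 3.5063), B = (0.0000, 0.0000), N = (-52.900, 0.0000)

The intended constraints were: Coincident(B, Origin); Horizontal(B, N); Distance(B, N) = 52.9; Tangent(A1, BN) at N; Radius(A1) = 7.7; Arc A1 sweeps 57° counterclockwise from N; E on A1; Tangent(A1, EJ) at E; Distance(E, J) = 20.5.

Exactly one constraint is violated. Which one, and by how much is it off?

Distance(E, J) = 20.5 — off by 8.60.

B = (0.00, 0.00) ✓; B.y = 0.00, N.y = 0.00 ✓; |BN| = 52.90 ✓; ∠(KN, NB) = 90.00° ✓; |KN| = 7.700 ✓; bearing(K→E) − bearing(K→N) = 57.00° ✓; |KE| = 7.700 ✓; ∠(KE, EJ) = 90.00° ✓; |EJ| = 11.90 ✗.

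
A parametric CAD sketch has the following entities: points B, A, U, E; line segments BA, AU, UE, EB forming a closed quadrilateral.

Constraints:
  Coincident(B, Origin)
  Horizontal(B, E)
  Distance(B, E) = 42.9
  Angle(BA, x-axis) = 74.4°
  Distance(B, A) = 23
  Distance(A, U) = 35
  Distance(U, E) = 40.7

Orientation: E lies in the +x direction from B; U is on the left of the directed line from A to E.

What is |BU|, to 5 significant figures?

54.061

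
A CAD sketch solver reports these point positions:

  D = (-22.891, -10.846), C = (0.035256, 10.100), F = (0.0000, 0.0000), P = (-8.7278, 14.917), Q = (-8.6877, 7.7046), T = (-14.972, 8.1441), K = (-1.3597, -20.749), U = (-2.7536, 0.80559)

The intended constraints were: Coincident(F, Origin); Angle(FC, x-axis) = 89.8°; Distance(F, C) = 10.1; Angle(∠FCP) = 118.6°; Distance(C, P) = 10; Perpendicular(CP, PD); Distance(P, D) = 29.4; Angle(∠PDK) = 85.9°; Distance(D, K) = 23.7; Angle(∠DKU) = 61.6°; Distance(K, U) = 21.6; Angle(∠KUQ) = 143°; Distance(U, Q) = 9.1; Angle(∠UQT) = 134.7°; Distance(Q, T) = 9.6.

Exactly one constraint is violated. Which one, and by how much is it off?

Distance(Q, T) = 9.6 — off by 3.30.

F = (0.00, 0.00) ✓; FC at 89.80° ✓; |FC| = 10.10 ✓; ∠FCP = 118.6° ✓; |CP| = 10.00 ✓; ∠(CP, PD) = 90.00° ✓; |PD| = 29.40 ✓; ∠PDK = 85.90° ✓; |DK| = 23.70 ✓; ∠DKU = 61.60° ✓; |KU| = 21.60 ✓; ∠KUQ = 143.0° ✓; |UQ| = 9.100 ✓; ∠UQT = 134.7° ✓; |QT| = 6.300 ✗.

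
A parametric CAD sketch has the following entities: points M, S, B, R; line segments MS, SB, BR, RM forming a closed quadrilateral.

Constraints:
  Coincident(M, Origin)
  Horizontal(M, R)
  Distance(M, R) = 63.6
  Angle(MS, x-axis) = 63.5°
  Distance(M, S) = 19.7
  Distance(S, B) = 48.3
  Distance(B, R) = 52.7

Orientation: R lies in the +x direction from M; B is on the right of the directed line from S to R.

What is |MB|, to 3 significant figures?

35.5

Checks: |SB| = 48.30 ✓; |BR| = 52.70 ✓.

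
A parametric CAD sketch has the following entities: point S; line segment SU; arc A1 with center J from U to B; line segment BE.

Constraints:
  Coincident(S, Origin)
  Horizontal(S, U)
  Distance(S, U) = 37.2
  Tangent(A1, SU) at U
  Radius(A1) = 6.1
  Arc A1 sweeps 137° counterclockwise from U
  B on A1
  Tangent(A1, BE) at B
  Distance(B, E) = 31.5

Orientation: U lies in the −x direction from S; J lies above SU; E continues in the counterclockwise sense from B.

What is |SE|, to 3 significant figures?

64.6

S is at the origin; SU is horizontal with |SU| = 37.2 and U on the −x side, so U = (-37.2, 0.00). The tangent condition forces JU to be normal to SU, so J = U + (0, 6.1) = (-37.2, 6.10). On A1, U sits at bearing -90° from J; a 137° counterclockwise sweep puts B at bearing 47°, so B = J + 6.1·(cos 47°, sin 47°) = (-33.0, 10.6). Since A1 is tangent to BE there, JB ⟂ BE, so BE runs along (−sin 47°, cos 47°); with |BE| = 31.5, E = (-56.1, 32.0). Then |SE| = |E − S| = 64.6.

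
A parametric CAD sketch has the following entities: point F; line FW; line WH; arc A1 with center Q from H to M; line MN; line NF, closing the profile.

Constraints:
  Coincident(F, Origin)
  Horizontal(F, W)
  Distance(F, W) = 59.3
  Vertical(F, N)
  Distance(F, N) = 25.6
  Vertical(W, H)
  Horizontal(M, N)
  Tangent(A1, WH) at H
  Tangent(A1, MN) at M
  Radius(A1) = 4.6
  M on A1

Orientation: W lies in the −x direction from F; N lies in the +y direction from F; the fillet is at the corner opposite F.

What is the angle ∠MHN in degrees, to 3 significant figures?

40.6°

F is at the origin; FW is horizontal with |FW| = 59.3 and W on the −x side, so W = (-59.3, 0.00). F and N share the same x with |FN| = 25.6 and N on the +y side, so N = (0.00, 25.6). The virtual corner opposite F is at (-59.3, 25.6). Since A1 is tangent to WH there, QH ⟂ WH and A1 meets MN tangentially, so QM is at right angles to MN, with radius 4.6, so the center Q sits 4.6 in from both sides at Q = (-54.7, 21.0). That places the tangent points at H = (-59.3, 21.0) on WH and M = (-54.7, 25.6) on MN. Then cos ∠MHN = HM·HN / (|HM||HN|), giving 40.6°.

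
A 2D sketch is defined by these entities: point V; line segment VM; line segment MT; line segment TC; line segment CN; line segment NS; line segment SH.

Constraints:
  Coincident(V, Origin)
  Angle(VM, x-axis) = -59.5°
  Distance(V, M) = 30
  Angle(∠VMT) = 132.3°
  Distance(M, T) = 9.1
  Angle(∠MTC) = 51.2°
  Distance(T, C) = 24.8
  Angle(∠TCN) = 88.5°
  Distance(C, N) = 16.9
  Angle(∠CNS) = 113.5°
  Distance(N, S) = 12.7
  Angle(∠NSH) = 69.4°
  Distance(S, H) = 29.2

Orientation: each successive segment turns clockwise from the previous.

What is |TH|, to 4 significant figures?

14.06

∠CNS = 113.5° gives NS at -34.00° from the x-axis; with |NS| = 12.7, S = (23.45, -12.00). ∠NSH = 69.4° gives SH at -144.6° from the x-axis; with |SH| = 29.2, H = (-0.3524, -28.92). Then |TH| = |H − T| = 14.06.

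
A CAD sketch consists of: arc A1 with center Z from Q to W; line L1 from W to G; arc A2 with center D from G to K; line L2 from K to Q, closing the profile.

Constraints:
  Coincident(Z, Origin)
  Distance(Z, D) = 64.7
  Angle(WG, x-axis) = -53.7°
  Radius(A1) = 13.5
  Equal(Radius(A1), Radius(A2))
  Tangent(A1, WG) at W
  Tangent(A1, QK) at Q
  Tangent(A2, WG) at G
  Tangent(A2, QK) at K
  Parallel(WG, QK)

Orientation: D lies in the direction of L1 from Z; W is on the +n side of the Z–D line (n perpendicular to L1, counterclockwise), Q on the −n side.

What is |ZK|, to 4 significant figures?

66.09

The slot axis is L1's direction at -53.7°, so u = (cos -53.7°, sin -53.7°) = (0.5920, -0.8059) and n = (−sin -53.7°, cos -53.7°) = (0.8059, 0.5920). Z is at the origin and D lies 64.7 along u from Z, so D = 64.7·u = (38.30, -52.14). Tangency of A1 to both parallel lines with radius 13.5 puts W and Q at Z ± 13.5·n: W = (10.88, 7.992), Q = (-10.88, -7.992). Equal radii place G and K the same way about D: G = D + 13.5·n = (49.18, -44.15), K = D − 13.5·n = (27.42, -60.14). Then |ZK| = |K − Z| = 66.09.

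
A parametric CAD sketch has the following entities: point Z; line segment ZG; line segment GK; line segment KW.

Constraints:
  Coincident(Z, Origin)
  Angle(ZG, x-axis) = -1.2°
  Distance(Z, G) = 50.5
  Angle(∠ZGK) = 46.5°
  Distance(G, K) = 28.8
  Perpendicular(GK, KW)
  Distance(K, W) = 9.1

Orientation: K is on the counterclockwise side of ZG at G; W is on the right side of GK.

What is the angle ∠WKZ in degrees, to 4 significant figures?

170.8°

Z is at the origin; ZG runs at -1.2° with length 50.5, so G = 50.5·(cos -1.2°, sin -1.2°) = (50.49, -1.058). ∠ZGK = 46.5°, so GK runs at -1.2° + (180° − 46.5°) = 132.3° from the x-axis; with |GK| = 28.8, K = G + 28.8·(cos 132.3°, sin 132.3°) = (31.11, 20.24). GK is perpendicular to KW; with |KW| = 9.1 on the right of GK, W = K + 9.1·(0.7396, 0.6730) = (37.84, 26.37). Then cos ∠WKZ = KW·KZ / (|KW||KZ|), giving 170.8°.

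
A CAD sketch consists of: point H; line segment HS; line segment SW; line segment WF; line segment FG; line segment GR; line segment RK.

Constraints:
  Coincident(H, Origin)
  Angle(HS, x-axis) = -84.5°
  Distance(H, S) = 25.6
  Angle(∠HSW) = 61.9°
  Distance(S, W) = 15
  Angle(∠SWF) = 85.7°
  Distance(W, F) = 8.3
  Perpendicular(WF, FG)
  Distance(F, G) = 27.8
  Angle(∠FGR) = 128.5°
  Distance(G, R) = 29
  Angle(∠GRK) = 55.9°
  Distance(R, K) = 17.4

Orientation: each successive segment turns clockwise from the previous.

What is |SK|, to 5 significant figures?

21.624

∠FGR = 128.5° gives GR at -78.400° from the x-axis; with |GR| = 29.0, R = (22.984, -53.301). ∠GRK = 55.9° gives RK at 157.50° from the x-axis; with |RK| = 17.4, K = (6.9084, -46.642). Then |SK| = |K − S| = 21.624.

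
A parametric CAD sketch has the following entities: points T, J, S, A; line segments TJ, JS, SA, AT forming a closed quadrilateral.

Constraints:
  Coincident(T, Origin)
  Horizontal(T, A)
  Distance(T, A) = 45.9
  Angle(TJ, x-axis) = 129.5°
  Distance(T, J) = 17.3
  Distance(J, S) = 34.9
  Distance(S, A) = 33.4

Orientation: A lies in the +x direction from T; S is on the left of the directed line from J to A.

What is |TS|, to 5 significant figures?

32.544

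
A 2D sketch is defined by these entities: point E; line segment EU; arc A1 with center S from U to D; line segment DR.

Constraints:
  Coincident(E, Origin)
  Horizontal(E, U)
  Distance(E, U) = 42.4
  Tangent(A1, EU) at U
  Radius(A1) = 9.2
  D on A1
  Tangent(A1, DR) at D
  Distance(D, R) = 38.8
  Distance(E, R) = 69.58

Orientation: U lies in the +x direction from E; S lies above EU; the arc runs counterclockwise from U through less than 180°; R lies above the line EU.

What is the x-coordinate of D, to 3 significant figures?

51.6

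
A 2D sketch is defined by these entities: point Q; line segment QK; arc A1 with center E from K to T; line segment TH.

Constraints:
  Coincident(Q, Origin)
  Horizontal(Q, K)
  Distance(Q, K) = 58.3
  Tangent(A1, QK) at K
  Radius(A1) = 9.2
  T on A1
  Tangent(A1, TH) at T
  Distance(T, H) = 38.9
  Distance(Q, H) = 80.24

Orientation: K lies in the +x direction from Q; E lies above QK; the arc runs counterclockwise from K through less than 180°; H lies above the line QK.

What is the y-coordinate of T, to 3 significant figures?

10.1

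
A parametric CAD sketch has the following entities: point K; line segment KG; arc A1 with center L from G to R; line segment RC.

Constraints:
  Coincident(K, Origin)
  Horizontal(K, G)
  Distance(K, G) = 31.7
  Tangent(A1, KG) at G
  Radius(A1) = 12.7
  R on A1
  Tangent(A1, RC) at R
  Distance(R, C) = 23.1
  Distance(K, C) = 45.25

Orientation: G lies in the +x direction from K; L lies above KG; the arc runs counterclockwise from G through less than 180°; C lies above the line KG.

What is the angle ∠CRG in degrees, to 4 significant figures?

112.7°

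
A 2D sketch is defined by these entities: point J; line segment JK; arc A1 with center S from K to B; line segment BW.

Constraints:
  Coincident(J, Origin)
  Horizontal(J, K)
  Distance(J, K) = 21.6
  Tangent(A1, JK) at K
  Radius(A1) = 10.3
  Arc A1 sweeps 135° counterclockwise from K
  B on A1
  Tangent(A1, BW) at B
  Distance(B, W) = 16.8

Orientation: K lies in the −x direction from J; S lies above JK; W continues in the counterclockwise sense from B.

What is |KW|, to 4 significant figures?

29.82

J is at the origin; J and K share the same y with |JK| = 21.6 and K on the −x side, so K = (-21.60, 0.000). The tangent condition forces SK to be normal to JK, so S = K + (0, 10.3) = (-21.60, 10.30). On A1, K sits at bearing -90° from S; a 135° counterclockwise sweep puts B at bearing 45°, so B = S + 10.3·(cos 45°, sin 45°) = (-14.32, 17.58). Tangency of A1 to BW means the radius SB is perpendicular to BW, so BW runs along (−sin 45°, cos 45°); with |BW| = 16.8, W = (-26.20, 29.46). Then |KW| = |W − K| = 29.82.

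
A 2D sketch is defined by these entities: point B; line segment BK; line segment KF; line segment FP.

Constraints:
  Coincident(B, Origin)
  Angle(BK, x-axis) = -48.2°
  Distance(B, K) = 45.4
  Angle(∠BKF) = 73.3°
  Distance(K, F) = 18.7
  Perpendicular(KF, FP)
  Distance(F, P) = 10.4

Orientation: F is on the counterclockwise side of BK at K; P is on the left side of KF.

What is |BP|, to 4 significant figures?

33.56

B is at the origin; BK runs at -48.2° with length 45.4, so K = 45.4·(cos -48.2°, sin -48.2°) = (30.26, -33.84). ∠BKF = 73.3°, so KF runs at -48.2° + (180° − 73.3°) = 58.50° from the x-axis; with |KF| = 18.7, F = K + 18.7·(cos 58.50°, sin 58.50°) = (40.03, -17.90). The perpendicularity gives FP at right angles to KF; with |FP| = 10.4 on the left of KF, P = F + 10.4·(-0.8526, 0.5225) = (31.16, -12.47). Then |BP| = |P − B| = 33.56.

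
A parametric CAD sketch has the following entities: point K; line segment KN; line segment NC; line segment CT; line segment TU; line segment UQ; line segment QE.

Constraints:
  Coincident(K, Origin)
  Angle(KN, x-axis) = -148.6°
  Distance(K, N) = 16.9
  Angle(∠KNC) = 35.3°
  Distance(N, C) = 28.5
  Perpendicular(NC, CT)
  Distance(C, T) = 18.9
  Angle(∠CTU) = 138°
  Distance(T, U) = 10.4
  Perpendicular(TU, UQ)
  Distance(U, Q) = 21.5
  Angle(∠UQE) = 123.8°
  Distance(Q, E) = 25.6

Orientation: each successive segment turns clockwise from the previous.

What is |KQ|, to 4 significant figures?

8.594

K is at the origin; KN runs at -148.6° with length 16.9, so N = (-14.43, -8.805). ∠KNC = 35.3° gives NC at 66.70° from the x-axis; with |NC| = 28.5, C = (-3.152, 17.37). NC is perpendicular to CT, so CT runs at -23.30°; with |CT| = 18.9, T = (14.21, 9.895). ∠CTU = 138.0° gives TU at -65.30° from the x-axis; with |TU| = 10.4, U = (18.55, 0.4464). The perpendicularity gives UQ at right angles to TU, so UQ runs at -155.3°; with |UQ| = 21.5, Q = (-0.9804, -8.538). Then |KQ| = |Q − K| = 8.594.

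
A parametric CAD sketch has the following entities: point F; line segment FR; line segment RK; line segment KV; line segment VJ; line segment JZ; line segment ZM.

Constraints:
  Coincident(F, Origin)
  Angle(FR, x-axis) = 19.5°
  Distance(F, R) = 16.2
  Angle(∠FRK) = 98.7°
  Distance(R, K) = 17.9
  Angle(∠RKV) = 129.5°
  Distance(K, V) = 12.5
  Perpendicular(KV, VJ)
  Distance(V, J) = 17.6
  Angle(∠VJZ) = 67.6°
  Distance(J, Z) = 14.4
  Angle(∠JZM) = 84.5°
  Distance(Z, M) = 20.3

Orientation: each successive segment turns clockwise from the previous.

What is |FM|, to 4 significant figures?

33.04

F is at the origin; FR runs at 19.5° with length 16.2, so R = (15.27, 5.408). ∠FRK = 98.7° gives RK at -61.80° from the x-axis; with |RK| = 17.9, K = (23.73, -10.37). ∠RKV = 129.5° gives KV at -112.3° from the x-axis; with |KV| = 12.5, V = (18.99, -21.93). The perpendicularity gives VJ at right angles to KV, so VJ runs at 157.7°; with |VJ| = 17.6, J = (2.703, -15.25). ∠VJZ = 67.6° gives JZ at 45.30° from the x-axis; with |JZ| = 14.4, Z = (12.83, -5.019). ∠JZM = 84.5° gives ZM at -50.20° from the x-axis; with |ZM| = 20.3, M = (25.83, -20.61). Then |FM| = |M − F| = 33.04.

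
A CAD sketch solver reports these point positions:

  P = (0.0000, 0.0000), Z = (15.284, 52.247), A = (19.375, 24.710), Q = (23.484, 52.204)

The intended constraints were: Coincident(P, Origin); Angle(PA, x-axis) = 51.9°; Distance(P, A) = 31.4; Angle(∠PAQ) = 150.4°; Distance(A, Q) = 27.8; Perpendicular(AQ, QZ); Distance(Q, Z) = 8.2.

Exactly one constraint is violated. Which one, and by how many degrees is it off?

Perpendicular(AQ, QZ) — off by 8.20°.

P = (0.00, 0.00) ✓; PA at 51.90° ✓; |PA| = 31.40 ✓; ∠PAQ = 150.4° ✓; |AQ| = 27.80 ✓; ∠(AQ, QZ) = 98.20° ✗; |QZ| = 8.200 ✓.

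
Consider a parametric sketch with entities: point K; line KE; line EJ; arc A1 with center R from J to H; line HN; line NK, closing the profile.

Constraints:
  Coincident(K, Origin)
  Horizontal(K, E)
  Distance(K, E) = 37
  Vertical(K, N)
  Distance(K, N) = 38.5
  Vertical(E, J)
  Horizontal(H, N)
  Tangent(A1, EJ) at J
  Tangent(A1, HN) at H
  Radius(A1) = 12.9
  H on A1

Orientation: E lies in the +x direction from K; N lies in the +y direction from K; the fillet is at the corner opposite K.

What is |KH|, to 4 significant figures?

45.42

K is at the origin; K and E share the same y with |KE| = 37.0 and E on the +x side, so E = (37.00, 0.000). KN is vertical with |KN| = 38.5 and N on the +y side, so N = (0.000, 38.50). The virtual corner opposite K is at (37.00, 38.50). Since A1 is tangent to EJ there, RJ ⟂ EJ and tangency of A1 to HN means the radius RH is perpendicular to HN, with radius 12.9, so the center R sits 12.9 in from both sides at R = (24.10, 25.60). That places the tangent points at J = (37.00, 25.60) on EJ and H = (24.10, 38.50) on HN. Then |KH| = |H − K| = 45.42.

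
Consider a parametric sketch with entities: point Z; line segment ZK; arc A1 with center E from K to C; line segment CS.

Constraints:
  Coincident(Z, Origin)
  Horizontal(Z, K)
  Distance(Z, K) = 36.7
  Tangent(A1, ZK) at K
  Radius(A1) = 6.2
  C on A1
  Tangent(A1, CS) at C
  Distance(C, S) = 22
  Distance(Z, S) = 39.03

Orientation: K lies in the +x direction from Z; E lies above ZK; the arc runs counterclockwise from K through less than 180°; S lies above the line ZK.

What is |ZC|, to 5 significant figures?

42.758

Checks: Z = (0.00, 0.00) ✓; |EC| = 6.200 ✓; ∠(EC, CS) = 90.00° ✓; |CS| = 22.00 ✓; |ZS| = 39.03 ✓.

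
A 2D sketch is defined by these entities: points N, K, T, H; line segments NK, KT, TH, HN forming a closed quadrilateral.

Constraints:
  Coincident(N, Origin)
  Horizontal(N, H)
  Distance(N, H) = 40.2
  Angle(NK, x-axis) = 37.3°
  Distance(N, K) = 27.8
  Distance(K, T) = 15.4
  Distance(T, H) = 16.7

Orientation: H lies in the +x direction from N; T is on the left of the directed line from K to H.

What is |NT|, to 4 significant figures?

40.97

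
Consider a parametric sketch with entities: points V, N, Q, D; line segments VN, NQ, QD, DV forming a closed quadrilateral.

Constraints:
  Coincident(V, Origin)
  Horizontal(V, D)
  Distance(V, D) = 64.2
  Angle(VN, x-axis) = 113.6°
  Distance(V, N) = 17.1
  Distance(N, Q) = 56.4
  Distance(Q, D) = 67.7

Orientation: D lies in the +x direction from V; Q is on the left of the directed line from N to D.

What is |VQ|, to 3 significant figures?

65.6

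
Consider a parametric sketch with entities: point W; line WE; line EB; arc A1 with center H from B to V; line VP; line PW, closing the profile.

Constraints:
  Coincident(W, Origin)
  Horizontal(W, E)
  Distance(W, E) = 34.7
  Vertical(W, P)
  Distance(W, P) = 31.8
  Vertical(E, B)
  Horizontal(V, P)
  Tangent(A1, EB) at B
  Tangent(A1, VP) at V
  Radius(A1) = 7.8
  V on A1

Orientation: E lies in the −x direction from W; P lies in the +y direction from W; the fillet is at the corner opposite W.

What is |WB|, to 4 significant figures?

42.19

W is at the origin; WE is horizontal with |WE| = 34.7 and E on the −x side, so E = (-34.70, 0.000). WP is vertical with |WP| = 31.8 and P on the +y side, so P = (0.000, 31.80). The virtual corner opposite W is at (-34.70, 31.80). The tangent condition forces HB to be normal to EB and A1 meets VP tangentially, so HV is at right angles to VP, with radius 7.8, so the center H sits 7.8 in from both sides at H = (-26.90, 24.00). That places the tangent points at B = (-34.70, 24.00) on EB and V = (-26.90, 31.80) on VP. Then |WB| = |B − W| = 42.19.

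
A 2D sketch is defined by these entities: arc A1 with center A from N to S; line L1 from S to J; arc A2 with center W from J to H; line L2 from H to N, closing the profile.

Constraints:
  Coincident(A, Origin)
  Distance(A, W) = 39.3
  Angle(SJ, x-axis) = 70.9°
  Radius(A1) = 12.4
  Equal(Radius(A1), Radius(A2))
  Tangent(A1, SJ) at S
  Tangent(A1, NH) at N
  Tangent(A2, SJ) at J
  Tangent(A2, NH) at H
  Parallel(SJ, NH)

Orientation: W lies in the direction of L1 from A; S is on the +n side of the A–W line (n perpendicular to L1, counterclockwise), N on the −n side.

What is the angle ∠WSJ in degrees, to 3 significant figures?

17.5°

The slot axis is L1's direction at 70.9°, so u = (cos 70.9°, sin 70.9°) = (0.327, 0.945) and n = (−sin 70.9°, cos 70.9°) = (-0.945, 0.327). A is at the origin and W lies 39.3 along u from A, so W = 39.3·u = (12.9, 37.1). Tangency of A1 to both parallel lines with radius 12.4 puts S and N at A ± 12.4·n: S = (-11.7, 4.06), N = (11.7, -4.06). Equal radii place J and H the same way about W: J = W + 12.4·n = (1.14, 41.2), H = W − 12.4·n = (24.6, 33.1). Then cos ∠WSJ = SW·SJ / (|SW||SJ|), giving 17.5°.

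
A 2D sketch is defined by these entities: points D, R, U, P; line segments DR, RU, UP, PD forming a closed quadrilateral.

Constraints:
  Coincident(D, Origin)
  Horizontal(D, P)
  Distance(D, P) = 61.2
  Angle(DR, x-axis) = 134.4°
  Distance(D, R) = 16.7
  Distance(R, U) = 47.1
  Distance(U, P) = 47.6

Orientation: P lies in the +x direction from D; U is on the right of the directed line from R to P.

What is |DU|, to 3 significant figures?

30.4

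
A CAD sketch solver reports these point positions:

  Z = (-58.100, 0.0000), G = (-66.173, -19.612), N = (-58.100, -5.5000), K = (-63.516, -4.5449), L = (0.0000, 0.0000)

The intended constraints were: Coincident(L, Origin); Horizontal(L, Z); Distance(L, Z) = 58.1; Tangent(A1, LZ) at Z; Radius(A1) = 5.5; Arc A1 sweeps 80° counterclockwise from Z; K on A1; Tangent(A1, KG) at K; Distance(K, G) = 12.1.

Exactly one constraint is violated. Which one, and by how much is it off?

Distance(K, G) = 12.1 — off by 3.20.

L = (0.00, 0.00) ✓; L.y = 0.00, Z.y = 0.00 ✓; |LZ| = 58.10 ✓; ∠(NZ, ZL) = 90.00° ✓; |NZ| = 5.500 ✓; bearing(N→K) − bearing(N→Z) = 80.00° ✓; |NK| = 5.500 ✓; ∠(NK, KG) = 90.00° ✓; |KG| = 15.30 ✗.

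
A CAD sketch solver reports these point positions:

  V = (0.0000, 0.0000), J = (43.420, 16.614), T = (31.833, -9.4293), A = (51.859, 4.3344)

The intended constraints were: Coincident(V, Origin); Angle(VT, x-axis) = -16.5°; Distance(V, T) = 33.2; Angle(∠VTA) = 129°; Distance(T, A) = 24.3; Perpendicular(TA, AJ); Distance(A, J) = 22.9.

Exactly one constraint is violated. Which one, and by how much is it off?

Distance(A, J) = 22.9 — off by 8.00.

V = (0.00, 0.00) ✓; VT at -16.50° ✓; |VT| = 33.20 ✓; ∠VTA = 129.0° ✓; |TA| = 24.30 ✓; ∠(TA, AJ) = 90.00° ✓; |AJ| = 14.90 ✗.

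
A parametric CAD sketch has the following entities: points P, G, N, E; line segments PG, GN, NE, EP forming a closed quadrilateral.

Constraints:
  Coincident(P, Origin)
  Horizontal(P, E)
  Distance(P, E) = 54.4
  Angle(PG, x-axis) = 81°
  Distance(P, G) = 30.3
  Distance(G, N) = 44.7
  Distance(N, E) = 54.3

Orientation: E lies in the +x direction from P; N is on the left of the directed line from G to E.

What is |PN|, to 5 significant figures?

68.299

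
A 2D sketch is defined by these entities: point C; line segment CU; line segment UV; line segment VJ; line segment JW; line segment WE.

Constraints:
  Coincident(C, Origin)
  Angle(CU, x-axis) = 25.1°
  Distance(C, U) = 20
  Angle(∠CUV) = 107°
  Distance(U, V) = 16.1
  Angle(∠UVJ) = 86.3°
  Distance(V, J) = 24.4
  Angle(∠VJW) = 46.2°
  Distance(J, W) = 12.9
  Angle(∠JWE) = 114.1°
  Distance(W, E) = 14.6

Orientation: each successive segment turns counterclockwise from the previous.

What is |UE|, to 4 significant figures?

11.70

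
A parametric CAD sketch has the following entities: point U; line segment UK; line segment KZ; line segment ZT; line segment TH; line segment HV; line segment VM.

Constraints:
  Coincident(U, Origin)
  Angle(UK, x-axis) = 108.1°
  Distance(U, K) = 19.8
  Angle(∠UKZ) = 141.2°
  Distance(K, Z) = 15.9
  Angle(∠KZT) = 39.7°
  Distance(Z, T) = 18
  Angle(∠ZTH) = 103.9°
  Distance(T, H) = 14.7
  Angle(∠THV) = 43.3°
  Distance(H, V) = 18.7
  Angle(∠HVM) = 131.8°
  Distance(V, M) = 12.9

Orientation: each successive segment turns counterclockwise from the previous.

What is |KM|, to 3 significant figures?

20.6

U is at the origin; UK runs at 108.1° with length 19.8, so K = (-6.15, 18.8). ∠UKZ = 141.2° gives KZ at 147° from the x-axis; with |KZ| = 15.9, Z = (-19.5, 27.5). ∠KZT = 39.7° gives ZT at -72.8° from the x-axis; with |ZT| = 18.0, T = (-14.1, 10.3). ∠ZTH = 103.9° gives TH at 3.30° from the x-axis; with |TH| = 14.7, H = (0.527, 11.2). ∠THV = 43.3° gives HV at 140° from the x-axis; with |HV| = 18.7, V = (-13.8, 23.2). ∠HVM = 131.8° gives VM at -172° from the x-axis; with |VM| = 12.9, M = (-26.6, 21.3). Then |KM| = |M − K| = 20.6.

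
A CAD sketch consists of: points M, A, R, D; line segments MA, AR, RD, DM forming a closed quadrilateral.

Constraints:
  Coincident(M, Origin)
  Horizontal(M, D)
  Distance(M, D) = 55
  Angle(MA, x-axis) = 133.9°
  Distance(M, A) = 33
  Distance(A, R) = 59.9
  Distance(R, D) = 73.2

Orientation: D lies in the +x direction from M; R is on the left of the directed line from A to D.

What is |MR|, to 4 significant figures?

68.00

Checks: |AR| = 59.90 ✓; |RD| = 73.20 ✓.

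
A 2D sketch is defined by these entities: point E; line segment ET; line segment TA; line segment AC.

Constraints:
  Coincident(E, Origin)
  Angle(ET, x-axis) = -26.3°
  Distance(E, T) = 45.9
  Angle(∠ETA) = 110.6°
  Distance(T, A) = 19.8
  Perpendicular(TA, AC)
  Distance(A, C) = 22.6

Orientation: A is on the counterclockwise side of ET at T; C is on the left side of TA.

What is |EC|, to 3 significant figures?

41.3

E is at the origin; ET runs at -26.3° with length 45.9, so T = 45.9·(cos -26.3°, sin -26.3°) = (41.1, -20.3). ∠ETA = 110.6°, so TA runs at -26.3° + (180° − 110.6°) = 43.1° from the x-axis; with |TA| = 19.8, A = T + 19.8·(cos 43.1°, sin 43.1°) = (55.6, -6.81). TA ⟂ AC; with |AC| = 22.6 on the left of TA, C = A + 22.6·(-0.683, 0.730) = (40.2, 9.69). Then |EC| = |C − E| = 41.3.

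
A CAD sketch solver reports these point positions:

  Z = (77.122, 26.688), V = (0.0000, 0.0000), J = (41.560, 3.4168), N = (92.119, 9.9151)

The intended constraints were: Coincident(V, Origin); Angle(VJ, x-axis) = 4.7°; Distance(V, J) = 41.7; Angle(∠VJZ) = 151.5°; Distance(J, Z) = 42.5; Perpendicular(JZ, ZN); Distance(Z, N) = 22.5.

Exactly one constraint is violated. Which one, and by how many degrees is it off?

Perpendicular(JZ, ZN) — off by 8.60°.

V = (0.00, 0.00) ✓; VJ at 4.700° ✓; |VJ| = 41.70 ✓; ∠VJZ = 151.5° ✓; |JZ| = 42.50 ✓; ∠(JZ, ZN) = 81.40° ✗; |ZN| = 22.50 ✓.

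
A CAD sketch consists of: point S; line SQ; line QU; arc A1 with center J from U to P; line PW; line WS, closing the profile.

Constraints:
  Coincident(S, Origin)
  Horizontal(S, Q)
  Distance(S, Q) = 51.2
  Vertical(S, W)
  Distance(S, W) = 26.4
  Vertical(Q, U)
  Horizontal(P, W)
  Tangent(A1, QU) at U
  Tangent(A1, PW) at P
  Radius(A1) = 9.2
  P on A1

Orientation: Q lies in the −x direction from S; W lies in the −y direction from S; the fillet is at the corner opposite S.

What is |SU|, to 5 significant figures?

54.012

The virtual corner opposite S is at (-51.200, -26.400). A1 meets QU tangentially, so JU is at right angles to QU and the tangent condition forces JP to be normal to PW, with radius 9.2, so the center J sits 9.2 in from both sides at J = (-42.000, -17.200). That places the tangent points at U = (-51.200, -17.200) on QU and P = (-42.000, -26.400) on PW. Then |SU| = |U − S| = 54.012.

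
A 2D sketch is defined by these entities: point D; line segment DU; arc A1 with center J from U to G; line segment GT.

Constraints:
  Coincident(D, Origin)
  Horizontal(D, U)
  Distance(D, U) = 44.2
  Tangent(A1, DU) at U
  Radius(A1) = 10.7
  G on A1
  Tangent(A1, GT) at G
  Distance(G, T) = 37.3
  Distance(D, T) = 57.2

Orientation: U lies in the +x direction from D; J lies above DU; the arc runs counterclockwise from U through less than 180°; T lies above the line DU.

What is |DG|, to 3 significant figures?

55.6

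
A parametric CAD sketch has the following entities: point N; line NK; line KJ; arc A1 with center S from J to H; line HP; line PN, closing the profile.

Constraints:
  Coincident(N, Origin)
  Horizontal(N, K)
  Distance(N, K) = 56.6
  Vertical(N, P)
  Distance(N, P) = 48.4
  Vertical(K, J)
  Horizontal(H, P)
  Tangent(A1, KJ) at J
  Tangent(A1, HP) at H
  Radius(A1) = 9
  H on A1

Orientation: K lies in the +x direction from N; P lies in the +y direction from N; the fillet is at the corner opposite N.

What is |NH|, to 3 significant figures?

67.9

The virtual corner opposite N is at (56.6, 48.4). Since A1 is tangent to KJ there, SJ ⟂ KJ and tangency of A1 to HP means the radius SH is perpendicular to HP, with radius 9.0, so the center S sits 9.0 in from both sides at S = (47.6, 39.4). That places the tangent points at J = (56.6, 39.4) on KJ and H = (47.6, 48.4) on HP. Then |NH| = |H − N| = 67.9.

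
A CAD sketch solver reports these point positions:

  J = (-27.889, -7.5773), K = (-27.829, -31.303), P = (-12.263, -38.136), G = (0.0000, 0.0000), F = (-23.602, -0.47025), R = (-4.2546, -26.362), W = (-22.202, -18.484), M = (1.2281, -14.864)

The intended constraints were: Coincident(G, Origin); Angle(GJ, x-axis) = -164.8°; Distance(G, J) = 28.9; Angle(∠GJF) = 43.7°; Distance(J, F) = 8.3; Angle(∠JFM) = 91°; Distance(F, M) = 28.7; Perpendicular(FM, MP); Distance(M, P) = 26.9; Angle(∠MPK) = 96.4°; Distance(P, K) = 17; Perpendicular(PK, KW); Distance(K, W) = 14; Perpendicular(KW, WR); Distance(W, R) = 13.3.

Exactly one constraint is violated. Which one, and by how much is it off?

Distance(W, R) = 13.3 — off by 6.30.

G = (0.00, 0.00) ✓; GJ at -164.8° ✓; |GJ| = 28.90 ✓; ∠GJF = 43.70° ✓; |JF| = 8.300 ✓; ∠JFM = 91.00° ✓; |FM| = 28.70 ✓; ∠(FM, MP) = 90.00° ✓; |MP| = 26.90 ✓; ∠MPK = 96.40° ✓; |PK| = 17.00 ✓; ∠(PK, KW) = 90.00° ✓; |KW| = 14.00 ✓; ∠(KW, WR) = 90.00° ✓; |WR| = 19.60 ✗.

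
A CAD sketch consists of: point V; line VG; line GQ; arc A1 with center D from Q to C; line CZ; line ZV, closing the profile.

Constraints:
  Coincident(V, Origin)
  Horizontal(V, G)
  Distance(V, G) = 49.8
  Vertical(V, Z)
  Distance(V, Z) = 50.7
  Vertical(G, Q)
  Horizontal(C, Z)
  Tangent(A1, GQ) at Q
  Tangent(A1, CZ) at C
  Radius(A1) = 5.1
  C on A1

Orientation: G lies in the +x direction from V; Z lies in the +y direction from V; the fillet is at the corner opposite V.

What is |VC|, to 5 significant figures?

67.591

V is at the origin; V and G share the same y with |VG| = 49.8 and G on the +x side, so G = (49.800, 0.0000). V and Z share the same x with |VZ| = 50.7 and Z on the +y side, so Z = (0.0000, 50.700). The virtual corner opposite V is at (49.800, 50.700). The tangent condition forces DQ to be normal to GQ and since A1 is tangent to CZ there, DC ⟂ CZ, with radius 5.1, so the center D sits 5.1 in from both sides at D = (44.700, 45.600). That places the tangent points at Q = (49.800, 45.600) on GQ and C = (44.700, 50.700) on CZ. Then |VC| = |C − V| = 67.591.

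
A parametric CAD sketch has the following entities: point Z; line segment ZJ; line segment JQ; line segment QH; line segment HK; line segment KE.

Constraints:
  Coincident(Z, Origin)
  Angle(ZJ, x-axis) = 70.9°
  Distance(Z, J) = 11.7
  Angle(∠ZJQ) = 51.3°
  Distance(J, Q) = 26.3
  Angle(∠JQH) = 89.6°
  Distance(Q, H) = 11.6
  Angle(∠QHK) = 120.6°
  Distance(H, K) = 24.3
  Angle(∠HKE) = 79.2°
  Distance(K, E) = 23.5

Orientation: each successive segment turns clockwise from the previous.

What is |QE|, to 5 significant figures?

28.936

Z is at the origin; ZJ runs at 70.9° with length 11.7, so J = (3.8284, 11.056). ∠ZJQ = 51.3° gives JQ at -57.800° from the x-axis; with |JQ| = 26.3, Q = (17.843, -11.199). ∠JQH = 89.6° gives QH at -148.20° from the x-axis; with |QH| = 11.6, H = (7.9843, -17.312). ∠QHK = 120.6° gives HK at 152.40° from the x-axis; with |HK| = 24.3, K = (-13.550, -6.0536). ∠HKE = 79.2° gives KE at 51.600° from the x-axis; with |KE| = 23.5, E = (1.0466, 12.363). Then |QE| = |E − Q| = 28.936.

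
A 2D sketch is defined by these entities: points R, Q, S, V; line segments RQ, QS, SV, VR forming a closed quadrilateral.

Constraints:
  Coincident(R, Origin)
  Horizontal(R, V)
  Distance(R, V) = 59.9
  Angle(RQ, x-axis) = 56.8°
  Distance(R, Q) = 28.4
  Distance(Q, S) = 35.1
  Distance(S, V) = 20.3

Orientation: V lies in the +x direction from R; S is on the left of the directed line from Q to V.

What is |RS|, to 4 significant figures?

53.21

Checks: |QS| = 35.10 ✓; |SV| = 20.30 ✓.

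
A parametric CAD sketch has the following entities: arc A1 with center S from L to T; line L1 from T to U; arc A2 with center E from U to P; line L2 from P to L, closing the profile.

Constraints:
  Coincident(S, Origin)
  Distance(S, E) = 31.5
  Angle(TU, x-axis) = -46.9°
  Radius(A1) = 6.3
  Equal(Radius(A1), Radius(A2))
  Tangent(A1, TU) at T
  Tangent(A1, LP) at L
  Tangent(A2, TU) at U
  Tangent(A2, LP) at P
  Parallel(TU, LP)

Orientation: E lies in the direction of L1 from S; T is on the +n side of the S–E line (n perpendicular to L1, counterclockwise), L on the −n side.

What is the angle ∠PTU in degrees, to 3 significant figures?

21.8°

The slot axis is L1's direction at -46.9°, so u = (cos -46.9°, sin -46.9°) = (0.683, -0.730) and n = (−sin -46.9°, cos -46.9°) = (0.730, 0.683). S is at the origin and E lies 31.5 along u from S, so E = 31.5·u = (21.5, -23.0). Tangency of A1 to both parallel lines with radius 6.3 puts T and L at S ± 6.3·n: T = (4.60, 4.30), L = (-4.60, -4.30). Equal radii place U and P the same way about E: U = E + 6.3·n = (26.1, -18.7), P = E − 6.3·n = (16.9, -27.3). Then cos ∠PTU = TP·TU / (|TP||TU|), giving 21.8°.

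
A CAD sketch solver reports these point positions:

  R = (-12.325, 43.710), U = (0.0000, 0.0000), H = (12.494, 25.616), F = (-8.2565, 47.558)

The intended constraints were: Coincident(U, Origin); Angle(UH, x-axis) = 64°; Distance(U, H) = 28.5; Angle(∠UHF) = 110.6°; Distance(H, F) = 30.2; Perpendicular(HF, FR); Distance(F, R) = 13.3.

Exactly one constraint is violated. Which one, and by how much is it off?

Distance(F, R) = 13.3 — off by 7.70.

U = (0.00, 0.00) ✓; UH at 64.00° ✓; |UH| = 28.50 ✓; ∠UHF = 110.6° ✓; |HF| = 30.20 ✓; ∠(HF, FR) = 90.00° ✓; |FR| = 5.600 ✗.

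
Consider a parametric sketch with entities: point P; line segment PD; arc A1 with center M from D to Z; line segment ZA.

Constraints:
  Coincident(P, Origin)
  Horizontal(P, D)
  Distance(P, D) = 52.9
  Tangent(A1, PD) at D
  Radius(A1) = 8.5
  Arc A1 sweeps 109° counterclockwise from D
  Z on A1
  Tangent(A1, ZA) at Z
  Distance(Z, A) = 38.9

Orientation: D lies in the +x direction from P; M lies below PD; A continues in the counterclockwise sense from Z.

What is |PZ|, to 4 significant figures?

46.26

P is at the origin; P and D share the same y with |PD| = 52.9 and D on the +x side, so D = (52.90, 0.000). Tangency of A1 to PD means the radius MD is perpendicular to PD, so M = D + (0, -8.5) = (52.90, -8.500). On A1, D sits at bearing 90° from M; a 109° counterclockwise sweep puts Z at bearing 199°, so Z = M + 8.5·(cos 199°, sin 199°) = (44.86, -11.27). Then |PZ| = |Z − P| = 46.26.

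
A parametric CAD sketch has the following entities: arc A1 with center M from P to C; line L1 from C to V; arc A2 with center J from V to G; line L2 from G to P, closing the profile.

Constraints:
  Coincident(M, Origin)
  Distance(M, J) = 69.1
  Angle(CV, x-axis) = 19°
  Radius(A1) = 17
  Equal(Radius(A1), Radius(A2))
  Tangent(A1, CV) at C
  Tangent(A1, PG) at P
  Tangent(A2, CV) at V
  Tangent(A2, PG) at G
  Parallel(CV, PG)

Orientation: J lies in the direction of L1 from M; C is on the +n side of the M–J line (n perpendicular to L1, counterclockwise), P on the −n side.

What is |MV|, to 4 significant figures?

71.16

The slot axis is L1's direction at 19.0°, so u = (cos 19.0°, sin 19.0°) = (0.9455, 0.3256) and n = (−sin 19.0°, cos 19.0°) = (-0.3256, 0.9455). M is at the origin and J lies 69.1 along u from M, so J = 69.1·u = (65.34, 22.50). Tangency of A1 to both parallel lines with radius 17.0 puts C and P at M ± 17.0·n: C = (-5.535, 16.07), P = (5.535, -16.07). Equal radii place V and G the same way about J: V = J + 17.0·n = (59.80, 38.57), G = J − 17.0·n = (70.87, 6.423). Then |MV| = |V − M| = 71.16.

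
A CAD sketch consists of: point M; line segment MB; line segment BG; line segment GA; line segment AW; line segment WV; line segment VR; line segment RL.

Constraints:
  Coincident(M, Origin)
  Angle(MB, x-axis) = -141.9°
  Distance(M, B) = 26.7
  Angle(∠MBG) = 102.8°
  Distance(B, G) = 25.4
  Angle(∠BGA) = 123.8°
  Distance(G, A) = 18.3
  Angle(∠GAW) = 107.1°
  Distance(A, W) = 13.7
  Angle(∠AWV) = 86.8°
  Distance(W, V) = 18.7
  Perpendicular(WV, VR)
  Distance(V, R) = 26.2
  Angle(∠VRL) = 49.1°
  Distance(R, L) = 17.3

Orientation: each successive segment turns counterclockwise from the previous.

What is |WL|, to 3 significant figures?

15.9

WV is perpendicular to VR, so VR runs at -112°; with |VR| = 26.2, R = (-13.4, -46.9). ∠VRL = 49.1° gives RL at 18.5° from the x-axis; with |RL| = 17.3, L = (3.00, -41.4). Then |WL| = |L − W| = 15.9.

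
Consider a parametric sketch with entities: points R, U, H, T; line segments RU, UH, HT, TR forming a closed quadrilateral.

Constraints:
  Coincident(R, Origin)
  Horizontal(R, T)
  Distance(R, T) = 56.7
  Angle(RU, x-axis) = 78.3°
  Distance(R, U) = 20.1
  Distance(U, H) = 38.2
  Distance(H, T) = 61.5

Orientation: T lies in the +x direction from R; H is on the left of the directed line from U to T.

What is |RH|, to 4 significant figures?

57.50

R is at the origin; R and T share the same y with |RT| = 56.7 and T in +x, so T = (56.7, 0). RU runs at 78.3° with |RU| = 20.1, so U = (4.076, 19.68). H is determined by |UH| = 38.2 and |HT| = 61.5 together: it lies at the intersection of circle(U, 38.2) and circle(T, 61.5). With |UT| = 56.18, the foot of the radical line on UT is 7.419 from U and the perpendicular offset is √(38.2² − 7.419²) = 37.47. Taking the left-of-UT solution: H = (24.15, 52.18).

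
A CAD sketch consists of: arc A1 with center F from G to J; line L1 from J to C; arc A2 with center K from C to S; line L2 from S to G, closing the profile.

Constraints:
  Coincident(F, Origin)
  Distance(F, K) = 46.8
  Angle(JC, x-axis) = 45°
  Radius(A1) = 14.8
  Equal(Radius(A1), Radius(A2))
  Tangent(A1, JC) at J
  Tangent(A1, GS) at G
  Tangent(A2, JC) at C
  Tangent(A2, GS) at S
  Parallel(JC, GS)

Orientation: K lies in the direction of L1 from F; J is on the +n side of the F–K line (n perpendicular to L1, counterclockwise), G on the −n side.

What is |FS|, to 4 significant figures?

49.08

The slot axis is L1's direction at 45.0°, so u = (cos 45.0°, sin 45.0°) = (0.7071, 0.7071) and n = (−sin 45.0°, cos 45.0°) = (-0.7071, 0.7071). F is at the origin and K lies 46.8 along u from F, so K = 46.8·u = (33.09, 33.09). Tangency of A1 to both parallel lines with radius 14.8 puts J and G at F ± 14.8·n: J = (-10.47, 10.47), G = (10.47, -10.47). Equal radii place C and S the same way about K: C = K + 14.8·n = (22.63, 43.56), S = K − 14.8·n = (43.56, 22.63). Then |FS| = |S − F| = 49.08.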